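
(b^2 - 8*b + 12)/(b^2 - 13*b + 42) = (b - 2)/(b - 7)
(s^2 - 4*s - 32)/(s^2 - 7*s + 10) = (s^2 - 4*s - 32)/(s^2 - 7*s + 10)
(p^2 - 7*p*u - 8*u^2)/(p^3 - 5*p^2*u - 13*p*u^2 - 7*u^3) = (p - 8*u)/(p^2 - 6*p*u - 7*u^2)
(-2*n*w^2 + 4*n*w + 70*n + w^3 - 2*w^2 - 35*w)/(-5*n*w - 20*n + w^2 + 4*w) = (2*n*w^2 - 4*n*w - 70*n - w^3 + 2*w^2 + 35*w)/(5*n*w + 20*n - w^2 - 4*w)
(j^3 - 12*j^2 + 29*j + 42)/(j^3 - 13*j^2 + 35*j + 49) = (j - 6)/(j - 7)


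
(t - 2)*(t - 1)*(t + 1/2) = t^3 - 5*t^2/2 + t/2 + 1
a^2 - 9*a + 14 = (a - 7)*(a - 2)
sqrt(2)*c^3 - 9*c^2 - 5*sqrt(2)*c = c*(c - 5*sqrt(2))*(sqrt(2)*c + 1)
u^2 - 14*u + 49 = (u - 7)^2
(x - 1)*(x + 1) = x^2 - 1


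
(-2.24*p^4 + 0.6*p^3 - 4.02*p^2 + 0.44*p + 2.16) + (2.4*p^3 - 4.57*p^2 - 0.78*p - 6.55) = -2.24*p^4 + 3.0*p^3 - 8.59*p^2 - 0.34*p - 4.39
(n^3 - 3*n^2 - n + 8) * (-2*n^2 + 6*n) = -2*n^5 + 12*n^4 - 16*n^3 - 22*n^2 + 48*n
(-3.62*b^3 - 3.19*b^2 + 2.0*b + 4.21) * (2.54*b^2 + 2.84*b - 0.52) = -9.1948*b^5 - 18.3834*b^4 - 2.0972*b^3 + 18.0322*b^2 + 10.9164*b - 2.1892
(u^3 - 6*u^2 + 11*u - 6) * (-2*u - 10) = -2*u^4 + 2*u^3 + 38*u^2 - 98*u + 60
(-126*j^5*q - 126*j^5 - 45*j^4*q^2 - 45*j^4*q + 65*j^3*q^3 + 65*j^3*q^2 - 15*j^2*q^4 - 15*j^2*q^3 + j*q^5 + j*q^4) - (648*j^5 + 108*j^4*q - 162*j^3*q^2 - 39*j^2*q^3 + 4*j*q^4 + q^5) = -126*j^5*q - 774*j^5 - 45*j^4*q^2 - 153*j^4*q + 65*j^3*q^3 + 227*j^3*q^2 - 15*j^2*q^4 + 24*j^2*q^3 + j*q^5 - 3*j*q^4 - q^5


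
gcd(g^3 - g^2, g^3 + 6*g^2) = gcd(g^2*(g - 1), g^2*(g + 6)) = g^2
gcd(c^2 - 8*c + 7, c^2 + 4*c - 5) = c - 1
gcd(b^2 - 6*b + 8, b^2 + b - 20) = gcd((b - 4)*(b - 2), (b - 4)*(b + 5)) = b - 4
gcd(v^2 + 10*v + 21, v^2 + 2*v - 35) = v + 7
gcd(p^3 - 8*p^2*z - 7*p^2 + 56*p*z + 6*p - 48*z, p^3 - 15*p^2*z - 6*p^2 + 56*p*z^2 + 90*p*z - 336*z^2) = -p^2 + 8*p*z + 6*p - 48*z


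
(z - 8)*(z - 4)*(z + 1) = z^3 - 11*z^2 + 20*z + 32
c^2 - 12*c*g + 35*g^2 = (c - 7*g)*(c - 5*g)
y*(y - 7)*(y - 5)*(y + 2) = y^4 - 10*y^3 + 11*y^2 + 70*y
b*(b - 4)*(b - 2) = b^3 - 6*b^2 + 8*b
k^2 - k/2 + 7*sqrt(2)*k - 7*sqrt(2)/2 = (k - 1/2)*(k + 7*sqrt(2))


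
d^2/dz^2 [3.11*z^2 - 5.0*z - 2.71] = 6.22000000000000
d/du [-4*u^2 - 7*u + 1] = -8*u - 7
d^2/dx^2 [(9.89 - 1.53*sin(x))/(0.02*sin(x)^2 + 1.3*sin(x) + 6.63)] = (0.000612000000000001*sin(x)^5 - 0.055604*sin(x)^4 - 1.989912*sin(x)^3 - 24.631778*sin(x)^2 + 155.256075*sin(x) + 57.179512)/(0.02*sin(x)^2 + 1.3*sin(x) + 6.63)^3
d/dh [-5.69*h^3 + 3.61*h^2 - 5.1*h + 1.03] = -17.07*h^2 + 7.22*h - 5.1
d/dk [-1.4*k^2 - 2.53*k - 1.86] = -2.8*k - 2.53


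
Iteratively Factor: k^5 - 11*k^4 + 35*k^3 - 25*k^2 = (k - 5)*(k^4 - 6*k^3 + 5*k^2) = (k - 5)^2*(k^3 - k^2) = k*(k - 5)^2*(k^2 - k) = k^2*(k - 5)^2*(k - 1)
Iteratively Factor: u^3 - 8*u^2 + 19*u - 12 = (u - 4)*(u^2 - 4*u + 3) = (u - 4)*(u - 1)*(u - 3)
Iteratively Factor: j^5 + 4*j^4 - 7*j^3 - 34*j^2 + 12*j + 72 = (j + 3)*(j^4 + j^3 - 10*j^2 - 4*j + 24) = (j + 2)*(j + 3)*(j^3 - j^2 - 8*j + 12) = (j - 2)*(j + 2)*(j + 3)*(j^2 + j - 6) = (j - 2)*(j + 2)*(j + 3)^2*(j - 2)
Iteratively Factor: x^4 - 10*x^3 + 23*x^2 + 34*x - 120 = (x - 3)*(x^3 - 7*x^2 + 2*x + 40) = (x - 4)*(x - 3)*(x^2 - 3*x - 10) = (x - 4)*(x - 3)*(x + 2)*(x - 5)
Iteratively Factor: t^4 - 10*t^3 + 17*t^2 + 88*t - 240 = (t - 4)*(t^3 - 6*t^2 - 7*t + 60) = (t - 4)*(t + 3)*(t^2 - 9*t + 20) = (t - 5)*(t - 4)*(t + 3)*(t - 4)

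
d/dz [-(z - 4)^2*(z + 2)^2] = -4*z^3 + 12*z^2 + 24*z - 32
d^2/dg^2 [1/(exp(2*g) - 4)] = 4*(exp(2*g) + 4)*exp(2*g)/(exp(2*g) - 4)^3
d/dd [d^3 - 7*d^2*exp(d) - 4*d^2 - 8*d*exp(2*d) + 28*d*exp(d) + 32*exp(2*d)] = -7*d^2*exp(d) + 3*d^2 - 16*d*exp(2*d) + 14*d*exp(d) - 8*d + 56*exp(2*d) + 28*exp(d)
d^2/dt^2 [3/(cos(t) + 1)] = 3*(sin(t)^2 + cos(t) + 1)/(cos(t) + 1)^3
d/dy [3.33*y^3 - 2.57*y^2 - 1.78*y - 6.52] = 9.99*y^2 - 5.14*y - 1.78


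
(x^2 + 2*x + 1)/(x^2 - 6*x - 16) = (x^2 + 2*x + 1)/(x^2 - 6*x - 16)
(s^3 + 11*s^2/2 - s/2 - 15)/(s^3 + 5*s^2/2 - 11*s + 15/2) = (s + 2)/(s - 1)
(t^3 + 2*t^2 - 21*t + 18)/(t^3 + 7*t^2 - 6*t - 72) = (t - 1)/(t + 4)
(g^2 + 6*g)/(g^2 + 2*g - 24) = g/(g - 4)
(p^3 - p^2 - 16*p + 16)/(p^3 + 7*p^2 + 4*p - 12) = (p^2 - 16)/(p^2 + 8*p + 12)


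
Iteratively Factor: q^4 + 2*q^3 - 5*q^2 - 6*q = (q)*(q^3 + 2*q^2 - 5*q - 6) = q*(q - 2)*(q^2 + 4*q + 3) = q*(q - 2)*(q + 3)*(q + 1)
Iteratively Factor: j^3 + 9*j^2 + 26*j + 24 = (j + 3)*(j^2 + 6*j + 8) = (j + 3)*(j + 4)*(j + 2)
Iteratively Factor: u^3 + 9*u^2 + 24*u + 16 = (u + 4)*(u^2 + 5*u + 4) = (u + 1)*(u + 4)*(u + 4)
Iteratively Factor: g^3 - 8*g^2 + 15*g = (g - 5)*(g^2 - 3*g) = (g - 5)*(g - 3)*(g)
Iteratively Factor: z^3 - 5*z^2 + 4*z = (z)*(z^2 - 5*z + 4) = z*(z - 4)*(z - 1)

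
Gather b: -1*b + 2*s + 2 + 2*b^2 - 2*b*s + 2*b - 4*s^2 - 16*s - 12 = 2*b^2 + b*(1 - 2*s) - 4*s^2 - 14*s - 10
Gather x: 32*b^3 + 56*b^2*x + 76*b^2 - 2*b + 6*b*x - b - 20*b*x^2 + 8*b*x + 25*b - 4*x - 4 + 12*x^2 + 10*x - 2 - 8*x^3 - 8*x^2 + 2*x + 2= 32*b^3 + 76*b^2 + 22*b - 8*x^3 + x^2*(4 - 20*b) + x*(56*b^2 + 14*b + 8) - 4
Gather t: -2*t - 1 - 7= -2*t - 8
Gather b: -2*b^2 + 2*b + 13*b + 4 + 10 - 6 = -2*b^2 + 15*b + 8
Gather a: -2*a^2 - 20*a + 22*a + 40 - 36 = -2*a^2 + 2*a + 4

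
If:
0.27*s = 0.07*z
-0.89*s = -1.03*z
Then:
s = 0.00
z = 0.00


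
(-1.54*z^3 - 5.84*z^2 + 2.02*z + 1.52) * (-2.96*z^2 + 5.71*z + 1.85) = 4.5584*z^5 + 8.493*z^4 - 42.1746*z^3 - 3.769*z^2 + 12.4162*z + 2.812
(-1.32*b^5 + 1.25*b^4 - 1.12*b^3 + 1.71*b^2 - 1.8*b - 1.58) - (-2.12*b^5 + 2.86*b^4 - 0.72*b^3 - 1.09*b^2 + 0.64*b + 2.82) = 0.8*b^5 - 1.61*b^4 - 0.4*b^3 + 2.8*b^2 - 2.44*b - 4.4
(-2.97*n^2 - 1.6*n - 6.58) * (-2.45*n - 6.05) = 7.2765*n^3 + 21.8885*n^2 + 25.801*n + 39.809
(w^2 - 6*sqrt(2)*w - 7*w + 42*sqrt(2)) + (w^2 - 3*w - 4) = 2*w^2 - 10*w - 6*sqrt(2)*w - 4 + 42*sqrt(2)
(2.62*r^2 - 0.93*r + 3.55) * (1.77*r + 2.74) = 4.6374*r^3 + 5.5327*r^2 + 3.7353*r + 9.727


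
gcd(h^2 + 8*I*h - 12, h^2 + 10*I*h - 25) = 1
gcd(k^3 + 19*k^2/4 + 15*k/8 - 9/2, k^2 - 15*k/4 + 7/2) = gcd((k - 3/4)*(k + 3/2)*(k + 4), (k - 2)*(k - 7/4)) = 1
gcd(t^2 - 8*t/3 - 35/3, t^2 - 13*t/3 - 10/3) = t - 5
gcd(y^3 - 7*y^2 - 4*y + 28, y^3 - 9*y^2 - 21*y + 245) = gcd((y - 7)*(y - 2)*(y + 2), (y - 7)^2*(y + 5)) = y - 7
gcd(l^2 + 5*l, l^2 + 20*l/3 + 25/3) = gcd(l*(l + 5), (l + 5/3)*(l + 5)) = l + 5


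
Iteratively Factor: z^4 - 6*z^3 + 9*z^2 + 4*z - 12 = (z - 3)*(z^3 - 3*z^2 + 4) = (z - 3)*(z - 2)*(z^2 - z - 2) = (z - 3)*(z - 2)^2*(z + 1)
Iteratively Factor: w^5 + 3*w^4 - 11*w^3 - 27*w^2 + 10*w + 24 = (w + 2)*(w^4 + w^3 - 13*w^2 - w + 12) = (w + 1)*(w + 2)*(w^3 - 13*w + 12) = (w - 3)*(w + 1)*(w + 2)*(w^2 + 3*w - 4) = (w - 3)*(w - 1)*(w + 1)*(w + 2)*(w + 4)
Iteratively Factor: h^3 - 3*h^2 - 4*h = (h + 1)*(h^2 - 4*h) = (h - 4)*(h + 1)*(h)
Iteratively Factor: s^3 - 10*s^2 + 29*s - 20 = (s - 5)*(s^2 - 5*s + 4) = (s - 5)*(s - 4)*(s - 1)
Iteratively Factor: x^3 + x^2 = (x)*(x^2 + x) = x^2*(x + 1)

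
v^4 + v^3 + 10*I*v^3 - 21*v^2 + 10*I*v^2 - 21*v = v*(v + 1)*(v + 3*I)*(v + 7*I)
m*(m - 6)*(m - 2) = m^3 - 8*m^2 + 12*m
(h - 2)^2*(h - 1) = h^3 - 5*h^2 + 8*h - 4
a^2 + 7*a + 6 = (a + 1)*(a + 6)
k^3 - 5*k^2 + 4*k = k*(k - 4)*(k - 1)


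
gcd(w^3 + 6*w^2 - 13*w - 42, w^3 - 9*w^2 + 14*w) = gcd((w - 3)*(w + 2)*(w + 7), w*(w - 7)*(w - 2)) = 1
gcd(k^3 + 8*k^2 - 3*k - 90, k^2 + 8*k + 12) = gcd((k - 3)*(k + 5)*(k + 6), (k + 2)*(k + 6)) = k + 6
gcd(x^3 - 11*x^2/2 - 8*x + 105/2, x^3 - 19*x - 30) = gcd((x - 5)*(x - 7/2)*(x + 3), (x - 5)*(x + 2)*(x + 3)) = x^2 - 2*x - 15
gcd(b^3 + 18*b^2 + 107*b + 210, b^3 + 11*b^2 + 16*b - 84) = b^2 + 13*b + 42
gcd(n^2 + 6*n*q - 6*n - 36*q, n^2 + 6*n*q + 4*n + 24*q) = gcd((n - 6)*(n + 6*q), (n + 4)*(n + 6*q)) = n + 6*q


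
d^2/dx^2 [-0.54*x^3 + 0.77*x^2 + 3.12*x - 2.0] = 1.54 - 3.24*x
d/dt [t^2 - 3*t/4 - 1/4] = 2*t - 3/4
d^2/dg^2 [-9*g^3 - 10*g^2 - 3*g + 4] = -54*g - 20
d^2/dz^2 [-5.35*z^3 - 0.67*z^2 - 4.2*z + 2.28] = -32.1*z - 1.34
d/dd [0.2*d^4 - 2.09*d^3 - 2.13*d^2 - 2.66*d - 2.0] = 0.8*d^3 - 6.27*d^2 - 4.26*d - 2.66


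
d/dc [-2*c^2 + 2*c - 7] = 2 - 4*c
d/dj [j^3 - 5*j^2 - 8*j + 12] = 3*j^2 - 10*j - 8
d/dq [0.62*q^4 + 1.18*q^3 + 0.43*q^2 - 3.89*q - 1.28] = 2.48*q^3 + 3.54*q^2 + 0.86*q - 3.89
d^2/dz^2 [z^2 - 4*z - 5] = 2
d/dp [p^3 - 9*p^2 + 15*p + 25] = 3*p^2 - 18*p + 15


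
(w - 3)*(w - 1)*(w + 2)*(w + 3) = w^4 + w^3 - 11*w^2 - 9*w + 18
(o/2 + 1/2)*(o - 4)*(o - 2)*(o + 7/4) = o^4/2 - 13*o^3/8 - 27*o^2/8 + 23*o/4 + 7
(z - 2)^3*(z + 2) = z^4 - 4*z^3 + 16*z - 16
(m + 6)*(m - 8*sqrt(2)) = m^2 - 8*sqrt(2)*m + 6*m - 48*sqrt(2)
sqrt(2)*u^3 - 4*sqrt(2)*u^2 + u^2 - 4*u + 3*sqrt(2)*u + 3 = (u - 3)*(u - 1)*(sqrt(2)*u + 1)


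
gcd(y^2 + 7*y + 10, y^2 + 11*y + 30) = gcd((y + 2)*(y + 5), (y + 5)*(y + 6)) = y + 5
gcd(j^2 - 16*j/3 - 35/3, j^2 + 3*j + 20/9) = j + 5/3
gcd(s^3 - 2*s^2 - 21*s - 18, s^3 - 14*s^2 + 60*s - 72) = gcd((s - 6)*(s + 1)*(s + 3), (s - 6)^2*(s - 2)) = s - 6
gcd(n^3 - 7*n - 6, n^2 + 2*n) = n + 2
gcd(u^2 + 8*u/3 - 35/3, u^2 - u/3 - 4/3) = 1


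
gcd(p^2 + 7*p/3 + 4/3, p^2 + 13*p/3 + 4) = p + 4/3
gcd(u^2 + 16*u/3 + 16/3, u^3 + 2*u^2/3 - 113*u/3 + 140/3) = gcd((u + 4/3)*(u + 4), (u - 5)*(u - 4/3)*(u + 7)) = 1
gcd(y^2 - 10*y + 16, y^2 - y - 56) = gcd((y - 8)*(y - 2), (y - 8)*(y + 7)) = y - 8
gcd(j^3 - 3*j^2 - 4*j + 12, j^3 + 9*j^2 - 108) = j - 3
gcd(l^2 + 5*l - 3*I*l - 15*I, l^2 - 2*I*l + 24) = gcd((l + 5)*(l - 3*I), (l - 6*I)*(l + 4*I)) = 1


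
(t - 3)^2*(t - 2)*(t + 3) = t^4 - 5*t^3 - 3*t^2 + 45*t - 54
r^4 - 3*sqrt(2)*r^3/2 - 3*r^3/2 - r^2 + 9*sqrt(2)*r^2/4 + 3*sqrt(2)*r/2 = r*(r - 2)*(r + 1/2)*(r - 3*sqrt(2)/2)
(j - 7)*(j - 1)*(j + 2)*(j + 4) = j^4 - 2*j^3 - 33*j^2 - 22*j + 56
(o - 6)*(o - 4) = o^2 - 10*o + 24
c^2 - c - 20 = (c - 5)*(c + 4)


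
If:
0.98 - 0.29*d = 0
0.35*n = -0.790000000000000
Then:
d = 3.38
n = -2.26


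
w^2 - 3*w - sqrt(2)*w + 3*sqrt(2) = (w - 3)*(w - sqrt(2))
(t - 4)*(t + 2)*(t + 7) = t^3 + 5*t^2 - 22*t - 56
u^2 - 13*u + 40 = (u - 8)*(u - 5)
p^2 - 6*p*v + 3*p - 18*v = (p + 3)*(p - 6*v)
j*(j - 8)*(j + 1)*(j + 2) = j^4 - 5*j^3 - 22*j^2 - 16*j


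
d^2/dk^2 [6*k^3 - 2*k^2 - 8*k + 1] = 36*k - 4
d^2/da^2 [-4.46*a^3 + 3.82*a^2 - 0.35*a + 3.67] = 7.64 - 26.76*a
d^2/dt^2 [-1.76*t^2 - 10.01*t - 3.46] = -3.52000000000000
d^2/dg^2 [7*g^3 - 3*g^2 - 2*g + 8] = 42*g - 6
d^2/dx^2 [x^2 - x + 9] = 2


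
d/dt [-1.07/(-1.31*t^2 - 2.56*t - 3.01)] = (-2.8034*t - 2.7392)/(1.31*t^2 + 2.56*t + 3.01)^2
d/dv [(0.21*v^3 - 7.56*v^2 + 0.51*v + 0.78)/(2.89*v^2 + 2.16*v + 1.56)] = (0.6069*v^4 + 0.907199999999996*v^3 - 16.8207*v^2 - 28.0956*v - 0.8892)/(8.3521*v^4 + 12.4848*v^3 + 13.6824*v^2 + 6.7392*v + 2.4336)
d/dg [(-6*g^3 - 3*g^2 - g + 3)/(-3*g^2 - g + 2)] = (18*g^4 + 12*g^3 - 36*g^2 + 6*g + 1)/(9*g^4 + 6*g^3 - 11*g^2 - 4*g + 4)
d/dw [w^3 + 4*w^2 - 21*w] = 3*w^2 + 8*w - 21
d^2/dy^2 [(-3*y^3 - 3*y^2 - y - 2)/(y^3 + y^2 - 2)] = 2*(-3*y^5 - 51*y^4 - 65*y^3 - 36*y^2 - 54*y - 16)/(y^9 + 3*y^8 + 3*y^7 - 5*y^6 - 12*y^5 - 6*y^4 + 12*y^3 + 12*y^2 - 8)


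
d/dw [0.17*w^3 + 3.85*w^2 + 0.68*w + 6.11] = 0.51*w^2 + 7.7*w + 0.68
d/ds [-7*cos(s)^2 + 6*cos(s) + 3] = 2*(7*cos(s) - 3)*sin(s)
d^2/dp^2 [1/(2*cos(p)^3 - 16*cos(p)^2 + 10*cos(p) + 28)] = ((23*cos(p) - 64*cos(2*p) + 9*cos(3*p))*(cos(p)^3 - 8*cos(p)^2 + 5*cos(p) + 14)/8 + (3*cos(p)^2 - 16*cos(p) + 5)^2*sin(p)^2)/(cos(p)^3 - 8*cos(p)^2 + 5*cos(p) + 14)^3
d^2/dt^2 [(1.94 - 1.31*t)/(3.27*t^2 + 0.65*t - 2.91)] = (-(1.31*t - 1.94)*(6.54*t + 0.65)*(13.08*t + 1.3) + (25.7022*t - 10.9846)*(3.27*t^2 + 0.65*t - 2.91))/(3.27*t^2 + 0.65*t - 2.91)^3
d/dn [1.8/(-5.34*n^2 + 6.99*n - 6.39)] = (19.224*n - 12.582)/(5.34*n^2 - 6.99*n + 6.39)^2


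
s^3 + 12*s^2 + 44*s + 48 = (s + 2)*(s + 4)*(s + 6)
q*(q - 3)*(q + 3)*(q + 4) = q^4 + 4*q^3 - 9*q^2 - 36*q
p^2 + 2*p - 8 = (p - 2)*(p + 4)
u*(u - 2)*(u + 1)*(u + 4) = u^4 + 3*u^3 - 6*u^2 - 8*u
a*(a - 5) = a^2 - 5*a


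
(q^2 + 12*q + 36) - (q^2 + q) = 11*q + 36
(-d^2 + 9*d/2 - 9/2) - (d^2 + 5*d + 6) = -2*d^2 - d/2 - 21/2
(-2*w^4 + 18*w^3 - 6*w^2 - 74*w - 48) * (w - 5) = -2*w^5 + 28*w^4 - 96*w^3 - 44*w^2 + 322*w + 240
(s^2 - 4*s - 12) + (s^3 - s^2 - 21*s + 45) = s^3 - 25*s + 33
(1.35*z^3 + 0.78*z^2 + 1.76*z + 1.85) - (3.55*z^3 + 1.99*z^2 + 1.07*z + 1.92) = -2.2*z^3 - 1.21*z^2 + 0.69*z - 0.0699999999999998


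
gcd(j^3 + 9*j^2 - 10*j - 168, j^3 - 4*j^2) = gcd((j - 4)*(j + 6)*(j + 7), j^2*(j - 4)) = j - 4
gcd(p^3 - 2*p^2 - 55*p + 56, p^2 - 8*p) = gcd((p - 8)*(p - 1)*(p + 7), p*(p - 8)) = p - 8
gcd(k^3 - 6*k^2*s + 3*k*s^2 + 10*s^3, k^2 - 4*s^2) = -k + 2*s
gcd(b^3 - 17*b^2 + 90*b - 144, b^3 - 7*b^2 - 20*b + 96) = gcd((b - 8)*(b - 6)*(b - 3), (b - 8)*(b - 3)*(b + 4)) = b^2 - 11*b + 24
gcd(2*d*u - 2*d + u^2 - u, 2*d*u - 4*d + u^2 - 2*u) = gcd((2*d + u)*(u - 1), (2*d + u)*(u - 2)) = 2*d + u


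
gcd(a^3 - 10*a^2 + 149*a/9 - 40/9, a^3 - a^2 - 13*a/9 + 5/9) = a^2 - 2*a + 5/9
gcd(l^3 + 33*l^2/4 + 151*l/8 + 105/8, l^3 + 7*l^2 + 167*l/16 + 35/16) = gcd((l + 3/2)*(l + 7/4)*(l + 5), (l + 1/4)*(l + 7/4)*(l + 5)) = l^2 + 27*l/4 + 35/4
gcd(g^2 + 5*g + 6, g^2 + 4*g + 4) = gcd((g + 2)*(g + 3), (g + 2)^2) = g + 2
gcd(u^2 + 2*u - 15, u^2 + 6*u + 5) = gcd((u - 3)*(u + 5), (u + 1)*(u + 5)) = u + 5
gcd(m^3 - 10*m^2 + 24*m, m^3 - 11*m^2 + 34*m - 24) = m^2 - 10*m + 24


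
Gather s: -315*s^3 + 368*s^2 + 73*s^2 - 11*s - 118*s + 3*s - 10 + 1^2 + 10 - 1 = -315*s^3 + 441*s^2 - 126*s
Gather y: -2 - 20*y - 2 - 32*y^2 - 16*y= -32*y^2 - 36*y - 4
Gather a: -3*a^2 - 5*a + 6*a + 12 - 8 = -3*a^2 + a + 4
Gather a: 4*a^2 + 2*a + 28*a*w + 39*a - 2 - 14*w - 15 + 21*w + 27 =4*a^2 + a*(28*w + 41) + 7*w + 10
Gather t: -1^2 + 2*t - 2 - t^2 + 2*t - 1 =-t^2 + 4*t - 4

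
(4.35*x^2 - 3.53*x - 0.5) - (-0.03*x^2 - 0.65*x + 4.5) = 4.38*x^2 - 2.88*x - 5.0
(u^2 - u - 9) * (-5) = -5*u^2 + 5*u + 45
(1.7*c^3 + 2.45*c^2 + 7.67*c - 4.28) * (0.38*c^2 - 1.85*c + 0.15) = 0.646*c^5 - 2.214*c^4 - 1.3629*c^3 - 15.4484*c^2 + 9.0685*c - 0.642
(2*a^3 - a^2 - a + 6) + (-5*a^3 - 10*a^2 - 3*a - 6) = -3*a^3 - 11*a^2 - 4*a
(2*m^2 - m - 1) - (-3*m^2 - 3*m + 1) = 5*m^2 + 2*m - 2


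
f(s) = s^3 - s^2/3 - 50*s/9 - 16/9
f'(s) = 3*s^2 - 2*s/3 - 50/9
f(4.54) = 59.71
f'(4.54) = 53.25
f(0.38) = -3.88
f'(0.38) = -5.38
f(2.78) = 1.69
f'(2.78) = 15.78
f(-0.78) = 1.88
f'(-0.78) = -3.21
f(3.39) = 14.52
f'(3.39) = 26.66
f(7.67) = 387.22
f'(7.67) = 165.82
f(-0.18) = -0.79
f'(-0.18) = -5.34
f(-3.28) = -22.43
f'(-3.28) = 28.91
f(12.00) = 1611.56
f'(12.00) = 418.44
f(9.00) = 650.22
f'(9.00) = 231.44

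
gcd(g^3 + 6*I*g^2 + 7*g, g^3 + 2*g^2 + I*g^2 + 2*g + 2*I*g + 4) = g - I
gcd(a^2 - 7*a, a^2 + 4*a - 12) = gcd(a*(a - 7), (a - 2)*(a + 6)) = 1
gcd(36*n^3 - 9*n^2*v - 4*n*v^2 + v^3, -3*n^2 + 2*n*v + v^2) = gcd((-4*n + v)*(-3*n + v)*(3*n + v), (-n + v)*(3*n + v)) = 3*n + v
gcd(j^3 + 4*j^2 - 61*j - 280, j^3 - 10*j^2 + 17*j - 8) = j - 8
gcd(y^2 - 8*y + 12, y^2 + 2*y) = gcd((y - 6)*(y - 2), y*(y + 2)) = 1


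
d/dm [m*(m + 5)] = 2*m + 5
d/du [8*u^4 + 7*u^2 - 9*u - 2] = 32*u^3 + 14*u - 9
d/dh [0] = 0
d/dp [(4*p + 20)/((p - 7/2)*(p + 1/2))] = 16*(-4*p^2 - 40*p + 53)/(16*p^4 - 96*p^3 + 88*p^2 + 168*p + 49)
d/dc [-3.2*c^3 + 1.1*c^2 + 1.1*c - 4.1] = -9.6*c^2 + 2.2*c + 1.1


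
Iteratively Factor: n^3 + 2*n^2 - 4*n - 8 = (n + 2)*(n^2 - 4) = (n - 2)*(n + 2)*(n + 2)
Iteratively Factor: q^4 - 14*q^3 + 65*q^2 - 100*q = (q - 5)*(q^3 - 9*q^2 + 20*q) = (q - 5)*(q - 4)*(q^2 - 5*q) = q*(q - 5)*(q - 4)*(q - 5)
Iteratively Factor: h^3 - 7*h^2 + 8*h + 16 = (h - 4)*(h^2 - 3*h - 4) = (h - 4)^2*(h + 1)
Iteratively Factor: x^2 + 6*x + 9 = (x + 3)*(x + 3)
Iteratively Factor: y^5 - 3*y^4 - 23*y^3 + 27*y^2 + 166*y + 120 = (y - 4)*(y^4 + y^3 - 19*y^2 - 49*y - 30) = (y - 4)*(y + 1)*(y^3 - 19*y - 30) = (y - 4)*(y + 1)*(y + 2)*(y^2 - 2*y - 15) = (y - 5)*(y - 4)*(y + 1)*(y + 2)*(y + 3)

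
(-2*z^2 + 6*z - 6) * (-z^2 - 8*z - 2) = 2*z^4 + 10*z^3 - 38*z^2 + 36*z + 12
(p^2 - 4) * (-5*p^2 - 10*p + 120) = -5*p^4 - 10*p^3 + 140*p^2 + 40*p - 480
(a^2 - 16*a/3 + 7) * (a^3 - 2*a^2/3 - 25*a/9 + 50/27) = a^5 - 6*a^4 + 70*a^3/9 + 12*a^2 - 2375*a/81 + 350/27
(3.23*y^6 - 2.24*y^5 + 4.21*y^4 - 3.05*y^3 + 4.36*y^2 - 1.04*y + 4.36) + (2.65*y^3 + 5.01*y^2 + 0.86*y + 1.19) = 3.23*y^6 - 2.24*y^5 + 4.21*y^4 - 0.4*y^3 + 9.37*y^2 - 0.18*y + 5.55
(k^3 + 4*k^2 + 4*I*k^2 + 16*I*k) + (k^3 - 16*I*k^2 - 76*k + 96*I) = 2*k^3 + 4*k^2 - 12*I*k^2 - 76*k + 16*I*k + 96*I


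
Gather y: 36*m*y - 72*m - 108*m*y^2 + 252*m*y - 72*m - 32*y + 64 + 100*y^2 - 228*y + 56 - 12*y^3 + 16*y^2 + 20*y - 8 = -144*m - 12*y^3 + y^2*(116 - 108*m) + y*(288*m - 240) + 112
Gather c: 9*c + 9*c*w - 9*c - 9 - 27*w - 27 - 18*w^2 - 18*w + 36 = 9*c*w - 18*w^2 - 45*w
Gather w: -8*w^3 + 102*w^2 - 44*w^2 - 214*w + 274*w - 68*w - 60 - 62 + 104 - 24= -8*w^3 + 58*w^2 - 8*w - 42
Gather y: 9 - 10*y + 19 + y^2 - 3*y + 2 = y^2 - 13*y + 30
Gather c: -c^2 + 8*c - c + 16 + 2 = -c^2 + 7*c + 18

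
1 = 1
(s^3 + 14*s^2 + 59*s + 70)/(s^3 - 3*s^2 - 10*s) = (s^2 + 12*s + 35)/(s*(s - 5))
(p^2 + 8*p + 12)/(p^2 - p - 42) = (p + 2)/(p - 7)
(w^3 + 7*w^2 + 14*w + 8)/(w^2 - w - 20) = (w^2 + 3*w + 2)/(w - 5)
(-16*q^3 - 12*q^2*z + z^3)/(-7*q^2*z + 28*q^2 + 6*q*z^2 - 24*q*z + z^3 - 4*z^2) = (16*q^3 + 12*q^2*z - z^3)/(7*q^2*z - 28*q^2 - 6*q*z^2 + 24*q*z - z^3 + 4*z^2)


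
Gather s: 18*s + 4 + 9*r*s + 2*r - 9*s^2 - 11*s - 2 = 2*r - 9*s^2 + s*(9*r + 7) + 2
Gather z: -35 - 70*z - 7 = -70*z - 42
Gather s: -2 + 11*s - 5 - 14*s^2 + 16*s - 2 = -14*s^2 + 27*s - 9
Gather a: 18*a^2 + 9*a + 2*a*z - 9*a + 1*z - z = 18*a^2 + 2*a*z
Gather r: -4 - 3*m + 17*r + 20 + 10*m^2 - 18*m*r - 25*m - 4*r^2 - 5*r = 10*m^2 - 28*m - 4*r^2 + r*(12 - 18*m) + 16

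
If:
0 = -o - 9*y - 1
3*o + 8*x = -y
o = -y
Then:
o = 1/8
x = -1/32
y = -1/8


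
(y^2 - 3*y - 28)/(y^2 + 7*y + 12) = (y - 7)/(y + 3)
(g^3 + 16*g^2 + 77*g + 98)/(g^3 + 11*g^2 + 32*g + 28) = (g + 7)/(g + 2)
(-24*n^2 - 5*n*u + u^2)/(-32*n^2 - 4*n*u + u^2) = (3*n + u)/(4*n + u)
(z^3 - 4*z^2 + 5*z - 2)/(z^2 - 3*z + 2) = z - 1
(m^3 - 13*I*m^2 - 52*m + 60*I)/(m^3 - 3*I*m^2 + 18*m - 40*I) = (m - 6*I)/(m + 4*I)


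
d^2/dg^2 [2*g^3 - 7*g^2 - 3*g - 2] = 12*g - 14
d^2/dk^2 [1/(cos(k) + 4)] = (sin(k)^2 + 4*cos(k) + 1)/(cos(k) + 4)^3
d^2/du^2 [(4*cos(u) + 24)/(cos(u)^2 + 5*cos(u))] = 4*(-19*sin(u)^4/cos(u)^3 + sin(u)^2 - 89 - 152/cos(u) + 180/cos(u)^2 + 319/cos(u)^3)/(cos(u) + 5)^3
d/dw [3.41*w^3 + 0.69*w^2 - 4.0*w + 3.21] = 10.23*w^2 + 1.38*w - 4.0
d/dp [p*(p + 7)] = 2*p + 7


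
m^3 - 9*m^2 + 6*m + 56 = (m - 7)*(m - 4)*(m + 2)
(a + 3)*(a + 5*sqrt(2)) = a^2 + 3*a + 5*sqrt(2)*a + 15*sqrt(2)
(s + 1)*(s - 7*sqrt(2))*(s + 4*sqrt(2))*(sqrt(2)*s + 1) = sqrt(2)*s^4 - 5*s^3 + sqrt(2)*s^3 - 59*sqrt(2)*s^2 - 5*s^2 - 59*sqrt(2)*s - 56*s - 56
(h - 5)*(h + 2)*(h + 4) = h^3 + h^2 - 22*h - 40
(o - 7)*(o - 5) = o^2 - 12*o + 35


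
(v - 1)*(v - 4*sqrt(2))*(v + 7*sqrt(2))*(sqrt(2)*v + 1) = sqrt(2)*v^4 - sqrt(2)*v^3 + 7*v^3 - 53*sqrt(2)*v^2 - 7*v^2 - 56*v + 53*sqrt(2)*v + 56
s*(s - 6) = s^2 - 6*s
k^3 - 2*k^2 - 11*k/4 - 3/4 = (k - 3)*(k + 1/2)^2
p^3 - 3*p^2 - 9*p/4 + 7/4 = (p - 7/2)*(p - 1/2)*(p + 1)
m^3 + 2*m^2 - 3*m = m*(m - 1)*(m + 3)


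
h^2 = h^2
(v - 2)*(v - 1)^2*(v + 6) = v^4 + 2*v^3 - 19*v^2 + 28*v - 12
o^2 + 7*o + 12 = (o + 3)*(o + 4)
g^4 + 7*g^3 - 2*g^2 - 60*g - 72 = (g - 3)*(g + 2)^2*(g + 6)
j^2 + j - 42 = (j - 6)*(j + 7)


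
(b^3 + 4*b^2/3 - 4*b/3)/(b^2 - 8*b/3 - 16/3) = b*(-3*b^2 - 4*b + 4)/(-3*b^2 + 8*b + 16)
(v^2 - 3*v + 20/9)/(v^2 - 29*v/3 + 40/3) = (v - 4/3)/(v - 8)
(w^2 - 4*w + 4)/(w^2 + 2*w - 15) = (w^2 - 4*w + 4)/(w^2 + 2*w - 15)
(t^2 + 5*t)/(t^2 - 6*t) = (t + 5)/(t - 6)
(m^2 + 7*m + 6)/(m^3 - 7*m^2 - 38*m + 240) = (m + 1)/(m^2 - 13*m + 40)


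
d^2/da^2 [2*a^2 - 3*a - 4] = 4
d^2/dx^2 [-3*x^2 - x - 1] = -6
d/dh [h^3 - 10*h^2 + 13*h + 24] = 3*h^2 - 20*h + 13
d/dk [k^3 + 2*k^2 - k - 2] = 3*k^2 + 4*k - 1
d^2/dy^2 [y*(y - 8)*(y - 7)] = 6*y - 30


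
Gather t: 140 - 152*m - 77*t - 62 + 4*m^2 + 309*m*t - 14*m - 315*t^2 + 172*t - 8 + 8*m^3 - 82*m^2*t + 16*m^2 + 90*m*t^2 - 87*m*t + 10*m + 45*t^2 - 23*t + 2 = 8*m^3 + 20*m^2 - 156*m + t^2*(90*m - 270) + t*(-82*m^2 + 222*m + 72) + 72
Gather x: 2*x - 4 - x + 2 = x - 2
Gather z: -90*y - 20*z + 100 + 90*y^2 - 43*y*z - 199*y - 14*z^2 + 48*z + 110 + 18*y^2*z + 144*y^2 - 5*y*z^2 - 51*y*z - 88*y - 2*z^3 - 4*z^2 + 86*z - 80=234*y^2 - 377*y - 2*z^3 + z^2*(-5*y - 18) + z*(18*y^2 - 94*y + 114) + 130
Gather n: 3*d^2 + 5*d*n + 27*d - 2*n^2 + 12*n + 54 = 3*d^2 + 27*d - 2*n^2 + n*(5*d + 12) + 54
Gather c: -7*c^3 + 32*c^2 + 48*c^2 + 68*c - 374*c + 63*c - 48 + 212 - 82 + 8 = -7*c^3 + 80*c^2 - 243*c + 90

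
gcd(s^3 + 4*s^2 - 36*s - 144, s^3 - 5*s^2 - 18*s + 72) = s^2 - 2*s - 24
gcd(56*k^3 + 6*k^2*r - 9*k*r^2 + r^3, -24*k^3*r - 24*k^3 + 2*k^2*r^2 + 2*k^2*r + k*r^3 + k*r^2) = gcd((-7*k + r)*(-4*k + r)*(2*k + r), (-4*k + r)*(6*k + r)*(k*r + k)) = -4*k + r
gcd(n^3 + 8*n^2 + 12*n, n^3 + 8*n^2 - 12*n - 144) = n + 6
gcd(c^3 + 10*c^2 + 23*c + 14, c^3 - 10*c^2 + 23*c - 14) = 1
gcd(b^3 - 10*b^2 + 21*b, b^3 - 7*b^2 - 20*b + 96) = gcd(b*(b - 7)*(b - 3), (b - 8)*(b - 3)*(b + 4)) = b - 3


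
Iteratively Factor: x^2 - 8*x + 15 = (x - 5)*(x - 3)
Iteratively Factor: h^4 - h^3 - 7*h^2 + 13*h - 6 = (h + 3)*(h^3 - 4*h^2 + 5*h - 2) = (h - 2)*(h + 3)*(h^2 - 2*h + 1) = (h - 2)*(h - 1)*(h + 3)*(h - 1)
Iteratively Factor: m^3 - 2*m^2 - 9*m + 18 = (m - 3)*(m^2 + m - 6) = (m - 3)*(m + 3)*(m - 2)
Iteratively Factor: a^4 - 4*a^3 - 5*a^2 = (a - 5)*(a^3 + a^2) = a*(a - 5)*(a^2 + a) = a*(a - 5)*(a + 1)*(a)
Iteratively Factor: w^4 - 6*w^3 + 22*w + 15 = (w - 3)*(w^3 - 3*w^2 - 9*w - 5) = (w - 3)*(w + 1)*(w^2 - 4*w - 5) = (w - 3)*(w + 1)^2*(w - 5)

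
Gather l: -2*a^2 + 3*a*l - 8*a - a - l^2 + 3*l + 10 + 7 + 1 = -2*a^2 - 9*a - l^2 + l*(3*a + 3) + 18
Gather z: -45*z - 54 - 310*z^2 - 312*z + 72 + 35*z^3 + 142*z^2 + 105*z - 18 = 35*z^3 - 168*z^2 - 252*z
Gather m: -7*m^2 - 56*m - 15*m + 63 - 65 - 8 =-7*m^2 - 71*m - 10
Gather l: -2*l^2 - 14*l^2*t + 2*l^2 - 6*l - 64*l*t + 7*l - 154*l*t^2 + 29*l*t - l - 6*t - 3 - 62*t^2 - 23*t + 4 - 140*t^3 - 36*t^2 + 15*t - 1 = -14*l^2*t + l*(-154*t^2 - 35*t) - 140*t^3 - 98*t^2 - 14*t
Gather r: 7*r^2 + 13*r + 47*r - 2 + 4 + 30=7*r^2 + 60*r + 32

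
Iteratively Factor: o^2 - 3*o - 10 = (o - 5)*(o + 2)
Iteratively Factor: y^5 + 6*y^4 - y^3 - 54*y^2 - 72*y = (y + 2)*(y^4 + 4*y^3 - 9*y^2 - 36*y) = (y - 3)*(y + 2)*(y^3 + 7*y^2 + 12*y) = (y - 3)*(y + 2)*(y + 4)*(y^2 + 3*y) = y*(y - 3)*(y + 2)*(y + 4)*(y + 3)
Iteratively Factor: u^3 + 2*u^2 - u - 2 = (u + 2)*(u^2 - 1) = (u - 1)*(u + 2)*(u + 1)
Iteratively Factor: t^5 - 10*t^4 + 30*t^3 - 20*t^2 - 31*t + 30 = (t + 1)*(t^4 - 11*t^3 + 41*t^2 - 61*t + 30) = (t - 2)*(t + 1)*(t^3 - 9*t^2 + 23*t - 15) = (t - 2)*(t - 1)*(t + 1)*(t^2 - 8*t + 15) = (t - 5)*(t - 2)*(t - 1)*(t + 1)*(t - 3)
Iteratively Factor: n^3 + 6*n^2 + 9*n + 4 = (n + 1)*(n^2 + 5*n + 4) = (n + 1)*(n + 4)*(n + 1)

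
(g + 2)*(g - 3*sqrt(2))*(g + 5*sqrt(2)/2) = g^3 - sqrt(2)*g^2/2 + 2*g^2 - 15*g - sqrt(2)*g - 30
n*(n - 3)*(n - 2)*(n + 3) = n^4 - 2*n^3 - 9*n^2 + 18*n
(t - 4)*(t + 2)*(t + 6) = t^3 + 4*t^2 - 20*t - 48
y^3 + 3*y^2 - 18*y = y*(y - 3)*(y + 6)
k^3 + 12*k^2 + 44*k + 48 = (k + 2)*(k + 4)*(k + 6)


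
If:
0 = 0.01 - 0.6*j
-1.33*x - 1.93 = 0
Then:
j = 0.02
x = -1.45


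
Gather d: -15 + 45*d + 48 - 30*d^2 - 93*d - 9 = -30*d^2 - 48*d + 24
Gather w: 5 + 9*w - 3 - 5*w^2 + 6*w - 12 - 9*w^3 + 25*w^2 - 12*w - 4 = -9*w^3 + 20*w^2 + 3*w - 14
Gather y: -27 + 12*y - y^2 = -y^2 + 12*y - 27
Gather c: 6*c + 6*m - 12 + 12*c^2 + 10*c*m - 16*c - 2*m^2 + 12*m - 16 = 12*c^2 + c*(10*m - 10) - 2*m^2 + 18*m - 28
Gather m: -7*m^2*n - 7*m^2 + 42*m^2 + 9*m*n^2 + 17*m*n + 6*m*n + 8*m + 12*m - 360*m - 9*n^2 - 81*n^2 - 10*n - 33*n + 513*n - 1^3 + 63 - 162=m^2*(35 - 7*n) + m*(9*n^2 + 23*n - 340) - 90*n^2 + 470*n - 100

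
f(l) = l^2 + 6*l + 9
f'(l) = 2*l + 6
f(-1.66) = 1.80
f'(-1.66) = 2.68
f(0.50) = 12.25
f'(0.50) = 7.00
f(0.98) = 15.84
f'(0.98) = 7.96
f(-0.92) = 4.33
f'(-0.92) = 4.16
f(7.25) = 105.06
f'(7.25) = 20.50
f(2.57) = 31.02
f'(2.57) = 11.14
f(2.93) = 35.16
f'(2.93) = 11.86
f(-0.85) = 4.62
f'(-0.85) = 4.30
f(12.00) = 225.00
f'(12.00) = 30.00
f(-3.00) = 0.00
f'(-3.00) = 0.00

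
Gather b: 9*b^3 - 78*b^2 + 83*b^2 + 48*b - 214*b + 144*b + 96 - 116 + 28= 9*b^3 + 5*b^2 - 22*b + 8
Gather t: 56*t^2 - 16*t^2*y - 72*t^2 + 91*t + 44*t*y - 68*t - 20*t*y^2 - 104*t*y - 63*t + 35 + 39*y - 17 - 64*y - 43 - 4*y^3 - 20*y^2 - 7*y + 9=t^2*(-16*y - 16) + t*(-20*y^2 - 60*y - 40) - 4*y^3 - 20*y^2 - 32*y - 16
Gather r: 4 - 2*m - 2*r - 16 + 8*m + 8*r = 6*m + 6*r - 12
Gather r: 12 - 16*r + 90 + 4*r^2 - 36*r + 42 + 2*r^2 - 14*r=6*r^2 - 66*r + 144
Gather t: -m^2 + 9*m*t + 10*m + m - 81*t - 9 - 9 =-m^2 + 11*m + t*(9*m - 81) - 18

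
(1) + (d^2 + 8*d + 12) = d^2 + 8*d + 13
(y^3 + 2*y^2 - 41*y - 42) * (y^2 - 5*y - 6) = y^5 - 3*y^4 - 57*y^3 + 151*y^2 + 456*y + 252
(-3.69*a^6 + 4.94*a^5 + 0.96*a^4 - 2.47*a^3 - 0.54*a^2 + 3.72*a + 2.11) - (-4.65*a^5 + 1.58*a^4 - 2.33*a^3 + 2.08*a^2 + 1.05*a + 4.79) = -3.69*a^6 + 9.59*a^5 - 0.62*a^4 - 0.14*a^3 - 2.62*a^2 + 2.67*a - 2.68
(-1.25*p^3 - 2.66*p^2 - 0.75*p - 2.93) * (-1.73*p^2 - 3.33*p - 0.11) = 2.1625*p^5 + 8.7643*p^4 + 10.2928*p^3 + 7.859*p^2 + 9.8394*p + 0.3223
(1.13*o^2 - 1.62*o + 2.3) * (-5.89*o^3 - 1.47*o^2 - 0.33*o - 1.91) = -6.6557*o^5 + 7.8807*o^4 - 11.5385*o^3 - 5.0047*o^2 + 2.3352*o - 4.393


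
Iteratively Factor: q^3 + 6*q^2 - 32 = (q + 4)*(q^2 + 2*q - 8) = (q - 2)*(q + 4)*(q + 4)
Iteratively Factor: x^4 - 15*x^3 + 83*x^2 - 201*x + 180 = (x - 3)*(x^3 - 12*x^2 + 47*x - 60) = (x - 4)*(x - 3)*(x^2 - 8*x + 15) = (x - 4)*(x - 3)^2*(x - 5)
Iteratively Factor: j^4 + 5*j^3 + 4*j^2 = (j)*(j^3 + 5*j^2 + 4*j) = j*(j + 4)*(j^2 + j) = j^2*(j + 4)*(j + 1)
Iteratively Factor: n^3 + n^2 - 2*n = (n + 2)*(n^2 - n) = (n - 1)*(n + 2)*(n)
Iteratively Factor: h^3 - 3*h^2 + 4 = (h - 2)*(h^2 - h - 2) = (h - 2)^2*(h + 1)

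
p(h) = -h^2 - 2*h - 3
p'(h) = -2*h - 2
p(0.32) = -3.74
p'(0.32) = -2.64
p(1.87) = -10.24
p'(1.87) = -5.74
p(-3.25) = -7.06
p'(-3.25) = 4.50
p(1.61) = -8.81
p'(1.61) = -5.22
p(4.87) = -36.46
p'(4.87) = -11.74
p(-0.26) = -2.55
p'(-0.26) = -1.48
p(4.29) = -29.98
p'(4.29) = -10.58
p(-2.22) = -3.49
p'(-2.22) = 2.44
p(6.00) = -51.00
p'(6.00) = -14.00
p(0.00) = -3.00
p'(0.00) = -2.00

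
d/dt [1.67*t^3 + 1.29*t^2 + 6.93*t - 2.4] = 5.01*t^2 + 2.58*t + 6.93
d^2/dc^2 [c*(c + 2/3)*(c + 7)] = 6*c + 46/3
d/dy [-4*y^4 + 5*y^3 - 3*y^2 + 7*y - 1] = -16*y^3 + 15*y^2 - 6*y + 7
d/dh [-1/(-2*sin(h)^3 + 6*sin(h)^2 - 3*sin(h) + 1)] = 3*(4*sin(h) + cos(2*h) - 2)*cos(h)/(2*sin(h)^3 - 6*sin(h)^2 + 3*sin(h) - 1)^2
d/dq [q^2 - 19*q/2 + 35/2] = 2*q - 19/2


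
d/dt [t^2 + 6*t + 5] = 2*t + 6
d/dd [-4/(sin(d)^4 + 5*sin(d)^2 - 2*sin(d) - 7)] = 8*(2*sin(d)^3 + 5*sin(d) - 1)*cos(d)/(sin(d)^4 + 5*sin(d)^2 - 2*sin(d) - 7)^2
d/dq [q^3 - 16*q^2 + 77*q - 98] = 3*q^2 - 32*q + 77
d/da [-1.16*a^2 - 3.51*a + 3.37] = -2.32*a - 3.51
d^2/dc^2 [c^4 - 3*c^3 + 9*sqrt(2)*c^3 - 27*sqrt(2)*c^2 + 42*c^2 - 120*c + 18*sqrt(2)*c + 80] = 12*c^2 - 18*c + 54*sqrt(2)*c - 54*sqrt(2) + 84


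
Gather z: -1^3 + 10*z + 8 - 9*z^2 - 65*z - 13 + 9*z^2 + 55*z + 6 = 0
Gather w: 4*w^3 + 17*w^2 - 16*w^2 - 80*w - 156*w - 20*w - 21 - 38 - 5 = 4*w^3 + w^2 - 256*w - 64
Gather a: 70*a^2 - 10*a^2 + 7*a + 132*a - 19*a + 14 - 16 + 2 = 60*a^2 + 120*a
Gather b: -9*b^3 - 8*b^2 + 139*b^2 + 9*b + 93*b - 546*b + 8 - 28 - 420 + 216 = -9*b^3 + 131*b^2 - 444*b - 224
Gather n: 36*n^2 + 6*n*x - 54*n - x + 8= 36*n^2 + n*(6*x - 54) - x + 8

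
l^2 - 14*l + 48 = (l - 8)*(l - 6)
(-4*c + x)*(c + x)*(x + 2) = -4*c^2*x - 8*c^2 - 3*c*x^2 - 6*c*x + x^3 + 2*x^2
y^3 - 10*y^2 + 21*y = y*(y - 7)*(y - 3)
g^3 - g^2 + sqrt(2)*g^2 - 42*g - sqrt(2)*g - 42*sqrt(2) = (g - 7)*(g + 6)*(g + sqrt(2))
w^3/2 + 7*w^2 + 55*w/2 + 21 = (w/2 + 1/2)*(w + 6)*(w + 7)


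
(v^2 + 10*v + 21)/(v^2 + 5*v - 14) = (v + 3)/(v - 2)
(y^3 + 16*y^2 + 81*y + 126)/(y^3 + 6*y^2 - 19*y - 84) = (y + 6)/(y - 4)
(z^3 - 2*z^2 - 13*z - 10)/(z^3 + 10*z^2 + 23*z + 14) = (z - 5)/(z + 7)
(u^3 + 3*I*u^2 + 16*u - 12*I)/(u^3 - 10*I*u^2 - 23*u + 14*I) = (u + 6*I)/(u - 7*I)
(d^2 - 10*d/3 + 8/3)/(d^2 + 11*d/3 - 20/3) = (d - 2)/(d + 5)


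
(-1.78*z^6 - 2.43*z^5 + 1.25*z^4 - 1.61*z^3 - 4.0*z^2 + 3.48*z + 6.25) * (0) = 0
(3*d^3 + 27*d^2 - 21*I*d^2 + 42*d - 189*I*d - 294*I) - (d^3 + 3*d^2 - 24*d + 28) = 2*d^3 + 24*d^2 - 21*I*d^2 + 66*d - 189*I*d - 28 - 294*I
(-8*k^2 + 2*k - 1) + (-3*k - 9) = -8*k^2 - k - 10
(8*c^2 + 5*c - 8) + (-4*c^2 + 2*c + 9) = 4*c^2 + 7*c + 1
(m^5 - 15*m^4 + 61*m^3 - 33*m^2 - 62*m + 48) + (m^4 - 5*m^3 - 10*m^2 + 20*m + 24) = m^5 - 14*m^4 + 56*m^3 - 43*m^2 - 42*m + 72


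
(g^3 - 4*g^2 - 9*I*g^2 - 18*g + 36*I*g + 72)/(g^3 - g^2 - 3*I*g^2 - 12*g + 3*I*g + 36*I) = (g - 6*I)/(g + 3)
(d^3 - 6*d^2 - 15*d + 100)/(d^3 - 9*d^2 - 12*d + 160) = (d - 5)/(d - 8)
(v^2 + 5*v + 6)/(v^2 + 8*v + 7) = (v^2 + 5*v + 6)/(v^2 + 8*v + 7)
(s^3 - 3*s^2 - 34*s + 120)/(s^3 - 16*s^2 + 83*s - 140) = (s + 6)/(s - 7)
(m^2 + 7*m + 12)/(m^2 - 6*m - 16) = (m^2 + 7*m + 12)/(m^2 - 6*m - 16)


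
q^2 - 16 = (q - 4)*(q + 4)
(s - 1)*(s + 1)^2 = s^3 + s^2 - s - 1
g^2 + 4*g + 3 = (g + 1)*(g + 3)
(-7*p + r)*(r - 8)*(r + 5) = -7*p*r^2 + 21*p*r + 280*p + r^3 - 3*r^2 - 40*r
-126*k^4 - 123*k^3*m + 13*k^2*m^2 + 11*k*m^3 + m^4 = (-3*k + m)*(k + m)*(6*k + m)*(7*k + m)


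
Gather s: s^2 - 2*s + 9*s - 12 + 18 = s^2 + 7*s + 6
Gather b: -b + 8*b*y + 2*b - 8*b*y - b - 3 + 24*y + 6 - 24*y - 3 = 0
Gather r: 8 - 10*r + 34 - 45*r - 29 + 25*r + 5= 18 - 30*r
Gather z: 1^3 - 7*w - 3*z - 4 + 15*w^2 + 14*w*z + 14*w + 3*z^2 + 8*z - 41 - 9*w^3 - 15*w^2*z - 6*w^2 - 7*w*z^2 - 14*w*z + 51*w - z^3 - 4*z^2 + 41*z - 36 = -9*w^3 + 9*w^2 + 58*w - z^3 + z^2*(-7*w - 1) + z*(46 - 15*w^2) - 80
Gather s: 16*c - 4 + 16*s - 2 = 16*c + 16*s - 6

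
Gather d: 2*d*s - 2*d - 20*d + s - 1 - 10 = d*(2*s - 22) + s - 11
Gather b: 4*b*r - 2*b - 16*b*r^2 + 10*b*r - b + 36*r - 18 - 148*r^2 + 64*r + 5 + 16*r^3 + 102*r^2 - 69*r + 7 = b*(-16*r^2 + 14*r - 3) + 16*r^3 - 46*r^2 + 31*r - 6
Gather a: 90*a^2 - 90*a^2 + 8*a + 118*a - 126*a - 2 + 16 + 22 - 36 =0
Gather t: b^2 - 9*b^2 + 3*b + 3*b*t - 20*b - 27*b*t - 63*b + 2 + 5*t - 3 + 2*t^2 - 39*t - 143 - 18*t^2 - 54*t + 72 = -8*b^2 - 80*b - 16*t^2 + t*(-24*b - 88) - 72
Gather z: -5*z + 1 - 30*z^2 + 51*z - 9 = -30*z^2 + 46*z - 8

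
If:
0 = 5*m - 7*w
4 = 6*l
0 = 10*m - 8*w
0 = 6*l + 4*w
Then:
No Solution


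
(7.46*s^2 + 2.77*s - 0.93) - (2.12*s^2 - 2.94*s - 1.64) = 5.34*s^2 + 5.71*s + 0.71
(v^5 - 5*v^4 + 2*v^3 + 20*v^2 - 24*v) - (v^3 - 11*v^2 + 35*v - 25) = v^5 - 5*v^4 + v^3 + 31*v^2 - 59*v + 25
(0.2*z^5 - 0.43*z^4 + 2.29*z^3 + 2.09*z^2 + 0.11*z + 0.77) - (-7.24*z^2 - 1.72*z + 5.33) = 0.2*z^5 - 0.43*z^4 + 2.29*z^3 + 9.33*z^2 + 1.83*z - 4.56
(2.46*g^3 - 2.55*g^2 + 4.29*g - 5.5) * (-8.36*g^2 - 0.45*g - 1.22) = -20.5656*g^5 + 20.211*g^4 - 37.7181*g^3 + 47.1605*g^2 - 2.7588*g + 6.71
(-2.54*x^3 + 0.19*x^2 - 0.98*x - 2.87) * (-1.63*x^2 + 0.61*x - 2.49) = 4.1402*x^5 - 1.8591*x^4 + 8.0379*x^3 + 3.6072*x^2 + 0.6895*x + 7.1463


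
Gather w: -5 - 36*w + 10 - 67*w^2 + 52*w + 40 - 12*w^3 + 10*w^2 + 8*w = -12*w^3 - 57*w^2 + 24*w + 45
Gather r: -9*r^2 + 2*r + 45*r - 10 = -9*r^2 + 47*r - 10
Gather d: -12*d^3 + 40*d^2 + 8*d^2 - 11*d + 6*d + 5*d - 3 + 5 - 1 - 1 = -12*d^3 + 48*d^2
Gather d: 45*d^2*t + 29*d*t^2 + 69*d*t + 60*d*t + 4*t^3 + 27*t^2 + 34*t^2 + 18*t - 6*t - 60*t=45*d^2*t + d*(29*t^2 + 129*t) + 4*t^3 + 61*t^2 - 48*t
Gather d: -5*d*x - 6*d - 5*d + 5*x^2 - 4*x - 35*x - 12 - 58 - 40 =d*(-5*x - 11) + 5*x^2 - 39*x - 110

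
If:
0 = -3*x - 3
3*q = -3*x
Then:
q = 1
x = -1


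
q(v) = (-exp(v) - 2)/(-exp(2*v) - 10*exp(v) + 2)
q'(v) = (-exp(v) - 2)*(2*exp(2*v) + 10*exp(v))/(-exp(2*v) - 10*exp(v) + 2)^2 - exp(v)/(-exp(2*v) - 10*exp(v) + 2)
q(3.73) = 0.02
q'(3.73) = -0.02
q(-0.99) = 1.28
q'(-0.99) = -2.55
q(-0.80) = 0.91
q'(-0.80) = -1.48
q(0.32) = 0.25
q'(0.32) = -0.22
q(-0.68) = 0.75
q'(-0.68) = -1.11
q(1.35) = 0.11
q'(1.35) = -0.08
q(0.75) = 0.17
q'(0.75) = -0.13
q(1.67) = 0.09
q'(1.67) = -0.06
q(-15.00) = -1.00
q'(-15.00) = 0.00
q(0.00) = 0.33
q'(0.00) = -0.33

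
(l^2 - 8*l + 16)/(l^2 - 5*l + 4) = (l - 4)/(l - 1)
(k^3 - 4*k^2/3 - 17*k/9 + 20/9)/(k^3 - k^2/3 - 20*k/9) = (k - 1)/k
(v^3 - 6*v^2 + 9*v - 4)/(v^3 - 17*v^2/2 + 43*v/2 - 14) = 2*(v - 1)/(2*v - 7)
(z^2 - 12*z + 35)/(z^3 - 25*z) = (z - 7)/(z*(z + 5))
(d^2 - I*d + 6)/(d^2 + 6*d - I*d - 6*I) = (d^2 - I*d + 6)/(d^2 + d*(6 - I) - 6*I)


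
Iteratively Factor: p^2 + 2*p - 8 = (p - 2)*(p + 4)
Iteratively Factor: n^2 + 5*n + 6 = (n + 2)*(n + 3)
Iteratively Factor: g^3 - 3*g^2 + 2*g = (g)*(g^2 - 3*g + 2) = g*(g - 1)*(g - 2)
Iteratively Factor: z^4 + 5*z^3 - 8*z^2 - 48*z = (z + 4)*(z^3 + z^2 - 12*z) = z*(z + 4)*(z^2 + z - 12) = z*(z - 3)*(z + 4)*(z + 4)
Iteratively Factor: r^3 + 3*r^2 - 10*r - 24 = (r - 3)*(r^2 + 6*r + 8) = (r - 3)*(r + 4)*(r + 2)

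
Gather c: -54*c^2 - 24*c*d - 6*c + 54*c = -54*c^2 + c*(48 - 24*d)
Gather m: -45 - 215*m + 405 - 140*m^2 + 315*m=-140*m^2 + 100*m + 360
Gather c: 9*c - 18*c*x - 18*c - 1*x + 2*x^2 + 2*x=c*(-18*x - 9) + 2*x^2 + x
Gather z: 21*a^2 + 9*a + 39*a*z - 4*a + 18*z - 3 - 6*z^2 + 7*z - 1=21*a^2 + 5*a - 6*z^2 + z*(39*a + 25) - 4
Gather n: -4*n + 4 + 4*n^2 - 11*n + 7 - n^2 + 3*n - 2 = 3*n^2 - 12*n + 9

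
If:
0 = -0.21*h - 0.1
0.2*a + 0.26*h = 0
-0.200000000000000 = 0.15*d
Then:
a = 0.62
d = -1.33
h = -0.48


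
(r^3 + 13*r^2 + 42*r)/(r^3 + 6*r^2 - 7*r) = (r + 6)/(r - 1)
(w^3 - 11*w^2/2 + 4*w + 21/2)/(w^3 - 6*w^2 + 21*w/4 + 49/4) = 2*(w - 3)/(2*w - 7)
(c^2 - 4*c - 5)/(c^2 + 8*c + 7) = (c - 5)/(c + 7)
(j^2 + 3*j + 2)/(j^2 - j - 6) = (j + 1)/(j - 3)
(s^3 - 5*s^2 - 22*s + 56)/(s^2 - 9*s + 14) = s + 4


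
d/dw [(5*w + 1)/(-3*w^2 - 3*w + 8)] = (15*w^2 + 6*w + 43)/(9*w^4 + 18*w^3 - 39*w^2 - 48*w + 64)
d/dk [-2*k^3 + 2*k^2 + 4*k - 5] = -6*k^2 + 4*k + 4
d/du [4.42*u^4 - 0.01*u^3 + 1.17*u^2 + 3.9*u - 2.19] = 17.68*u^3 - 0.03*u^2 + 2.34*u + 3.9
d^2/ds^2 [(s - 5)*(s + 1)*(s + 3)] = 6*s - 2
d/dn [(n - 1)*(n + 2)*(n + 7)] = 3*n^2 + 16*n + 5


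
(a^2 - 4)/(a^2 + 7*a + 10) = (a - 2)/(a + 5)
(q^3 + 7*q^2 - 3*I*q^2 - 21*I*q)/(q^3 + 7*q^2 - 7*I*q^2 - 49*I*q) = (q - 3*I)/(q - 7*I)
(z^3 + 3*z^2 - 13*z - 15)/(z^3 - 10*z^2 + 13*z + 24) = (z + 5)/(z - 8)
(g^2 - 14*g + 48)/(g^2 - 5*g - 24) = (g - 6)/(g + 3)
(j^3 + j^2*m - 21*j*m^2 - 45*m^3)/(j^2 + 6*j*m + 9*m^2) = j - 5*m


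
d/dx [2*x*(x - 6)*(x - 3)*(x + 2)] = 8*x^3 - 42*x^2 + 72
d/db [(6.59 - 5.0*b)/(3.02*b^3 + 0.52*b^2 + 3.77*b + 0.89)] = (30.2*b^3 - 57.1054*b^2 - 6.8536*b - 29.2943)/(9.1204*b^6 + 3.1408*b^5 + 23.0412*b^4 + 9.2964*b^3 + 15.1385*b^2 + 6.7106*b + 0.7921)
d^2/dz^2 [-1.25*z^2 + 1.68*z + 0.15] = -2.50000000000000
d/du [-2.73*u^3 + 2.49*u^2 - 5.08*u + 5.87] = -8.19*u^2 + 4.98*u - 5.08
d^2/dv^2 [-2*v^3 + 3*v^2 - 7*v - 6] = 6 - 12*v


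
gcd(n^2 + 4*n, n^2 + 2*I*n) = n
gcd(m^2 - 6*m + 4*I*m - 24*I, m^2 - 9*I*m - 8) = 1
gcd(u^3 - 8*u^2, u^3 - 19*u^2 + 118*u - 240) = u - 8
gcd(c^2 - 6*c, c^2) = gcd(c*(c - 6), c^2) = c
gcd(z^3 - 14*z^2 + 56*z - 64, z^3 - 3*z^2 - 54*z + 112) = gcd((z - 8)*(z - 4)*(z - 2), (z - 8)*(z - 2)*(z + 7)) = z^2 - 10*z + 16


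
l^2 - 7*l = l*(l - 7)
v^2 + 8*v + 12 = (v + 2)*(v + 6)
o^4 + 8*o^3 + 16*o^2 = o^2*(o + 4)^2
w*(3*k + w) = 3*k*w + w^2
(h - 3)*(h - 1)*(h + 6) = h^3 + 2*h^2 - 21*h + 18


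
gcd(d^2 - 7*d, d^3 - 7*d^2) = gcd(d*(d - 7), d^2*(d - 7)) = d^2 - 7*d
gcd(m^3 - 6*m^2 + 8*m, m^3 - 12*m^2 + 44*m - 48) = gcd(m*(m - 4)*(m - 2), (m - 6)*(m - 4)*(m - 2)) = m^2 - 6*m + 8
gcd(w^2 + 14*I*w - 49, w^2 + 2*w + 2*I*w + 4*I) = 1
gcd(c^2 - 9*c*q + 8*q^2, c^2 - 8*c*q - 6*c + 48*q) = -c + 8*q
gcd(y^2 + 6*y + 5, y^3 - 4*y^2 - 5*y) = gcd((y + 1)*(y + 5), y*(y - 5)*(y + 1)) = y + 1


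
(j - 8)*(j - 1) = j^2 - 9*j + 8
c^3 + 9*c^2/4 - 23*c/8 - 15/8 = (c - 5/4)*(c + 1/2)*(c + 3)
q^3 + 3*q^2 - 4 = (q - 1)*(q + 2)^2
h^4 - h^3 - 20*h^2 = h^2*(h - 5)*(h + 4)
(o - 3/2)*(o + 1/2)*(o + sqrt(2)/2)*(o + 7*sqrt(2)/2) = o^4 - o^3 + 4*sqrt(2)*o^3 - 4*sqrt(2)*o^2 + 11*o^2/4 - 3*sqrt(2)*o - 7*o/2 - 21/8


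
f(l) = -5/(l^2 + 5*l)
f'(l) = -5*(-2*l - 5)/(l^2 + 5*l)^2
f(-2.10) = 0.82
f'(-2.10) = 0.11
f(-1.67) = 0.90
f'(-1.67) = 0.27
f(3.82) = -0.15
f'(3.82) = 0.06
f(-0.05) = 20.20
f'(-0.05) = 399.96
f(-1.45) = 0.97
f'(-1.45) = 0.40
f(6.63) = -0.06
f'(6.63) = 0.02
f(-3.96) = 1.21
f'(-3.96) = -0.86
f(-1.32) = 1.03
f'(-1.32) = 0.50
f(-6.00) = -0.83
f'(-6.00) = -0.97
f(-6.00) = -0.83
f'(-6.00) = -0.97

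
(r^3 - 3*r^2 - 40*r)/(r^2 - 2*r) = (r^2 - 3*r - 40)/(r - 2)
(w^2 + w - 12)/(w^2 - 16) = (w - 3)/(w - 4)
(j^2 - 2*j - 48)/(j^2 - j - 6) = (-j^2 + 2*j + 48)/(-j^2 + j + 6)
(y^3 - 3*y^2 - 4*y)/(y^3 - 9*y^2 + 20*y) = (y + 1)/(y - 5)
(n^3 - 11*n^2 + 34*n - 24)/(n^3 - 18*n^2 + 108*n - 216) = (n^2 - 5*n + 4)/(n^2 - 12*n + 36)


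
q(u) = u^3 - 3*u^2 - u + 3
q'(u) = 3*u^2 - 6*u - 1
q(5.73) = 86.90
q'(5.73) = 63.12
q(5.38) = 66.51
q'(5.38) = 53.55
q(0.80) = 0.79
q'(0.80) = -3.88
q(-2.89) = -43.30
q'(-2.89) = 41.40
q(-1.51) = -5.77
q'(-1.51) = 14.90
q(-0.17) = 3.08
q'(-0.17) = 0.11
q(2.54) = -2.51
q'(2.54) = 3.11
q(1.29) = -1.14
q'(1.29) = -3.75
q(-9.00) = -960.00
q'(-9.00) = 296.00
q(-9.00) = -960.00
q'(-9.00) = 296.00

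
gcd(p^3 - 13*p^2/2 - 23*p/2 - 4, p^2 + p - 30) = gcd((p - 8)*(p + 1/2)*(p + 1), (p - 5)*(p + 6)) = 1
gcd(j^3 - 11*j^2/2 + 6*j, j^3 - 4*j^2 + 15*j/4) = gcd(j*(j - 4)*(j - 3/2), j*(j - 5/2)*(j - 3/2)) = j^2 - 3*j/2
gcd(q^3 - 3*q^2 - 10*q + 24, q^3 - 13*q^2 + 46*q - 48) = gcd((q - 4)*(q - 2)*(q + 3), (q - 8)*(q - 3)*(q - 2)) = q - 2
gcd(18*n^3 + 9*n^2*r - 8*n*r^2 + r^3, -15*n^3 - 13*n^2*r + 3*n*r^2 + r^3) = -3*n^2 - 2*n*r + r^2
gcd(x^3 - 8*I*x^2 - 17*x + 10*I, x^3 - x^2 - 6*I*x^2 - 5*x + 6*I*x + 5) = x^2 - 6*I*x - 5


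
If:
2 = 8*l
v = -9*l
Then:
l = 1/4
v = -9/4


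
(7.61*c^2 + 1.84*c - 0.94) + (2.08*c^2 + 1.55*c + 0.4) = 9.69*c^2 + 3.39*c - 0.54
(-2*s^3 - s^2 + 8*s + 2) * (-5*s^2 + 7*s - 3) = 10*s^5 - 9*s^4 - 41*s^3 + 49*s^2 - 10*s - 6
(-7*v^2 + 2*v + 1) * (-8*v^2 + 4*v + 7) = 56*v^4 - 44*v^3 - 49*v^2 + 18*v + 7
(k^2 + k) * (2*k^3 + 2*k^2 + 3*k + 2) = 2*k^5 + 4*k^4 + 5*k^3 + 5*k^2 + 2*k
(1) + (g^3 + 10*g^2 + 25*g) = g^3 + 10*g^2 + 25*g + 1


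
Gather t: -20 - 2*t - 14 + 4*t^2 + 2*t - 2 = 4*t^2 - 36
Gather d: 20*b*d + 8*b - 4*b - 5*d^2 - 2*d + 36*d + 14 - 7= 4*b - 5*d^2 + d*(20*b + 34) + 7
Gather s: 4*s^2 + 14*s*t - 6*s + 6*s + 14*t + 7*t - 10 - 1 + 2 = 4*s^2 + 14*s*t + 21*t - 9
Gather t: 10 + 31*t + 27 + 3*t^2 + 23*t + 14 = 3*t^2 + 54*t + 51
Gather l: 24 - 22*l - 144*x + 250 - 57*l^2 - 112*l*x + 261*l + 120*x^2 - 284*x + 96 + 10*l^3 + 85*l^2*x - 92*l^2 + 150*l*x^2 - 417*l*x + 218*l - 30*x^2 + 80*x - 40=10*l^3 + l^2*(85*x - 149) + l*(150*x^2 - 529*x + 457) + 90*x^2 - 348*x + 330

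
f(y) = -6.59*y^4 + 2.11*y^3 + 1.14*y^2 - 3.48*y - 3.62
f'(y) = -26.36*y^3 + 6.33*y^2 + 2.28*y - 3.48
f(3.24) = -657.38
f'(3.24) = -826.21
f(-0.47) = -2.27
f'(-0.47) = -0.42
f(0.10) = -3.96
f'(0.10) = -3.22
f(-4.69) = -3368.32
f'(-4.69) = 2844.40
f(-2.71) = -383.25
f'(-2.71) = 561.46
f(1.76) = -57.94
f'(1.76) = -123.57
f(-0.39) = -2.37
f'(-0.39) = -1.84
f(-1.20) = -15.11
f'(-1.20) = 48.45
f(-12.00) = -140094.02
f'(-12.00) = 46430.76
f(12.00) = -132885.38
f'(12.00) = -44614.68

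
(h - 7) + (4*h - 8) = 5*h - 15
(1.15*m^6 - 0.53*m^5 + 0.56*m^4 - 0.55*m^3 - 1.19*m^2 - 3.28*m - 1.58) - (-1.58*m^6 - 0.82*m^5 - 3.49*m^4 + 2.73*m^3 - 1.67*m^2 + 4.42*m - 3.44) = 2.73*m^6 + 0.29*m^5 + 4.05*m^4 - 3.28*m^3 + 0.48*m^2 - 7.7*m + 1.86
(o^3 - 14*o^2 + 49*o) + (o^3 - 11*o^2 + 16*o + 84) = 2*o^3 - 25*o^2 + 65*o + 84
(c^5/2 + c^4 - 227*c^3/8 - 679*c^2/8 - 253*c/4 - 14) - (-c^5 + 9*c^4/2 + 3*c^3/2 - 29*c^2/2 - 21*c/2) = 3*c^5/2 - 7*c^4/2 - 239*c^3/8 - 563*c^2/8 - 211*c/4 - 14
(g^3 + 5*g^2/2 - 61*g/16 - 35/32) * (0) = 0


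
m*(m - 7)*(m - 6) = m^3 - 13*m^2 + 42*m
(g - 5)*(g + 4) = g^2 - g - 20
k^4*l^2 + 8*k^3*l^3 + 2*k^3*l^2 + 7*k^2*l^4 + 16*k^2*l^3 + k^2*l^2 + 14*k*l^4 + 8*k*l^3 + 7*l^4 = (k + l)*(k + 7*l)*(k*l + l)^2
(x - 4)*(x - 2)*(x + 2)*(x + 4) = x^4 - 20*x^2 + 64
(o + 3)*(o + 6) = o^2 + 9*o + 18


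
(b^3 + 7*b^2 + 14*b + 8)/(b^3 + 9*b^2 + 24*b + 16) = (b + 2)/(b + 4)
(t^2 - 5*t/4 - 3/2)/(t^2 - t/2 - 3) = (4*t + 3)/(2*(2*t + 3))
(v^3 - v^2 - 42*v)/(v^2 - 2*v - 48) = v*(v - 7)/(v - 8)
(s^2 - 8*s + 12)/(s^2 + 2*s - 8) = (s - 6)/(s + 4)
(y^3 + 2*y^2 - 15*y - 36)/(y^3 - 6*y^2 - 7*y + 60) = (y + 3)/(y - 5)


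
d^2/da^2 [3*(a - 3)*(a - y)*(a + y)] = 18*a - 18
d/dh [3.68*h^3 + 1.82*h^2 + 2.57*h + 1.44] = 11.04*h^2 + 3.64*h + 2.57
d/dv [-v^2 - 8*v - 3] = -2*v - 8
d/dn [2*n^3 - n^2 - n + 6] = 6*n^2 - 2*n - 1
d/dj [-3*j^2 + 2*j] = 2 - 6*j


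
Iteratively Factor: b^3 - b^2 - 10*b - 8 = (b + 2)*(b^2 - 3*b - 4) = (b - 4)*(b + 2)*(b + 1)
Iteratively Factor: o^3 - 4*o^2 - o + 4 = (o - 1)*(o^2 - 3*o - 4) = (o - 1)*(o + 1)*(o - 4)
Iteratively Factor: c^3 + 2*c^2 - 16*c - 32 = (c - 4)*(c^2 + 6*c + 8) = (c - 4)*(c + 4)*(c + 2)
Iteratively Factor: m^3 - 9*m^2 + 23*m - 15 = (m - 1)*(m^2 - 8*m + 15) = (m - 3)*(m - 1)*(m - 5)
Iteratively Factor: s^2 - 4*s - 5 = (s - 5)*(s + 1)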